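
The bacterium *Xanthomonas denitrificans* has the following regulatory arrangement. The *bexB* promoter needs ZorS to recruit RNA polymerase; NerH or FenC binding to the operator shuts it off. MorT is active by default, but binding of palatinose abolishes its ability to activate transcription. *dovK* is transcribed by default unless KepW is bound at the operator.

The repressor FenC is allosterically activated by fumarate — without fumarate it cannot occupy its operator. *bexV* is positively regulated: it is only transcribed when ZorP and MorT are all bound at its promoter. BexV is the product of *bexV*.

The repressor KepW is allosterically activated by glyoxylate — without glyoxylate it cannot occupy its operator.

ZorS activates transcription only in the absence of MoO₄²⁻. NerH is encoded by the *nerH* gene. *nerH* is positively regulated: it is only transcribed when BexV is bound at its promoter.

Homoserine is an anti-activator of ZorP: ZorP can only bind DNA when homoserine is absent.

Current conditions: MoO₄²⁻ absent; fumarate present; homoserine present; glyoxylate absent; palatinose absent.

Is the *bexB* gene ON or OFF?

OFF

Homoserine is present, so ZorP is inactive.
Palatinose is absent, so MorT is active.
Required activator ZorP is absent, so *bexV* is not transcribed.
So BexV is not produced.
Required activator BexV is absent, so *nerH* is not transcribed.
So NerH is not produced.
Fumarate is present, so FenC is active.
MoO₄²⁻ is absent, so ZorS is active.
With repressor FenC bound, *bexB* is not transcribed.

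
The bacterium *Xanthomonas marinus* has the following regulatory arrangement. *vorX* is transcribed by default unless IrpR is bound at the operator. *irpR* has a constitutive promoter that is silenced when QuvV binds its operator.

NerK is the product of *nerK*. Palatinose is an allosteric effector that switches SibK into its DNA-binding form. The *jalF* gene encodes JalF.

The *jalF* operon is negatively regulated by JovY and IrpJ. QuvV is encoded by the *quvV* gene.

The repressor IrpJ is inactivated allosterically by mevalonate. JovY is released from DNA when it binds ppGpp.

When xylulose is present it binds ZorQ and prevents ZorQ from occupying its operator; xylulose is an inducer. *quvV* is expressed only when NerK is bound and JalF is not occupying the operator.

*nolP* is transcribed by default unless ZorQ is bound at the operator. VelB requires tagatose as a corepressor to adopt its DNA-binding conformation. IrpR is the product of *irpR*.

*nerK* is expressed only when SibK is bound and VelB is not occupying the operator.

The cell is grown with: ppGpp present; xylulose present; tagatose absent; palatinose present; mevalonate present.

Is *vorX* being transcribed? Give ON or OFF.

OFF

Palatinose is present, so SibK is active.
Tagatose is absent, so VelB is inactive.
No repressor is bound and SibK is active, so *nerK* is transcribed.
So NerK is produced and active.
ppGpp is present, so JovY is inactive.
Mevalonate is present, so IrpJ is inactive.
With no repressor bound, *jalF* is transcribed.
So JalF is produced and active.
With repressor JalF bound, *quvV* is not transcribed.
So QuvV is not produced.
With no repressor bound, *irpR* is transcribed.
So IrpR is produced and active.
With repressor IrpR bound, *vorX* is not transcribed.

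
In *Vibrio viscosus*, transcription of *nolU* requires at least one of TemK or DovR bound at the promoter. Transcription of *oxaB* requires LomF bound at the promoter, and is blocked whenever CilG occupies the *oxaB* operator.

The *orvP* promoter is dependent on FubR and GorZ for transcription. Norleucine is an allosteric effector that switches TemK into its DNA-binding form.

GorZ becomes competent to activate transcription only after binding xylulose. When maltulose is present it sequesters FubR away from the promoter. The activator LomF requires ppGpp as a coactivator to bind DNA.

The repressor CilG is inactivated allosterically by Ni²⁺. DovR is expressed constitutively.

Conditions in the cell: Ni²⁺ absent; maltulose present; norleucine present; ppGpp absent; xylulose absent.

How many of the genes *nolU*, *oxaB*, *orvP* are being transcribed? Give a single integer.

Norleucine is present, so TemK is active.
DovR is produced constitutively and is active.
Activator TemK is present, so *nolU* is transcribed.
→ *nolU* is ON.
ppGpp is absent, so LomF is inactive.
Ni²⁺ is absent, so CilG is active.
With repressor CilG bound, *oxaB* is not transcribed.
→ *oxaB* is OFF.
Maltulose is present, so FubR is inactive.
Xylulose is absent, so GorZ is inactive.
Required activator FubR is absent, so *orvP* is not transcribed.
→ *orvP* is OFF.
1 of the 3 genes is transcribed.

1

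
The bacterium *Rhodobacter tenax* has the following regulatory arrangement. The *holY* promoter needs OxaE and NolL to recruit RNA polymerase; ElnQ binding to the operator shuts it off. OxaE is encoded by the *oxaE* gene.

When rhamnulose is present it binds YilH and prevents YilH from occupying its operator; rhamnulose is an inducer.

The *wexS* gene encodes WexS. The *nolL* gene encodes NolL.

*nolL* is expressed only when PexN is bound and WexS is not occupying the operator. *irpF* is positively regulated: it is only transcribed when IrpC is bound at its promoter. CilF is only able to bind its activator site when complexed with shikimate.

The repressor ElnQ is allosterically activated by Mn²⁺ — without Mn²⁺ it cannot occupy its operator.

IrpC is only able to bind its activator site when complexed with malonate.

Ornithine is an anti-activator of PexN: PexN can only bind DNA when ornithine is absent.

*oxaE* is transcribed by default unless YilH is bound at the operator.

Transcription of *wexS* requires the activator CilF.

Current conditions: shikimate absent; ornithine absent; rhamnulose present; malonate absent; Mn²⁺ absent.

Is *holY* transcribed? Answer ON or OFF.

ON

Mn²⁺ is absent, so ElnQ is inactive.
Rhamnulose is present, so YilH is inactive.
With no repressor bound, *oxaE* is transcribed.
So OxaE is produced and active.
Ornithine is absent, so PexN is active.
Shikimate is absent, so CilF is inactive.
Required activator CilF is absent, so *wexS* is not transcribed.
So WexS is not produced.
No repressor is bound and PexN is active, so *nolL* is transcribed.
So NolL is produced and active.
No repressor is bound and OxaE and NolL are active, so *holY* is transcribed.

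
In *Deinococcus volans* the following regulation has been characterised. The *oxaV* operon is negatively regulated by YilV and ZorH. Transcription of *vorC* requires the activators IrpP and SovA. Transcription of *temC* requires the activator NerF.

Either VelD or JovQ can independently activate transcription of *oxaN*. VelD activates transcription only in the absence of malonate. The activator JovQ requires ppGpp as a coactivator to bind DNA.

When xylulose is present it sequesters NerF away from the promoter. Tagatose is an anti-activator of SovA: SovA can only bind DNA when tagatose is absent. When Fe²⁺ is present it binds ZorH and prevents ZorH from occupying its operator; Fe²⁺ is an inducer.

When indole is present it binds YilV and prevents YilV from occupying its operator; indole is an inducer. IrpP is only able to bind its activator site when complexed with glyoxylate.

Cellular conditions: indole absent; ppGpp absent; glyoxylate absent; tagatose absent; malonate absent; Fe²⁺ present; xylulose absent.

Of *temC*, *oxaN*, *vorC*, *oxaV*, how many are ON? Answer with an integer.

Xylulose is absent, so NerF is active.
No repressor is bound and NerF is active, so *temC* is transcribed.
→ *temC* is ON.
Malonate is absent, so VelD is active.
ppGpp is absent, so JovQ is inactive.
Activator VelD is present, so *oxaN* is transcribed.
→ *oxaN* is ON.
Glyoxylate is absent, so IrpP is inactive.
Tagatose is absent, so SovA is active.
Required activator IrpP is absent, so *vorC* is not transcribed.
→ *vorC* is OFF.
Indole is absent, so YilV is active.
Fe²⁺ is present, so ZorH is inactive.
With repressor YilV bound, *oxaV* is not transcribed.
→ *oxaV* is OFF.
2 of the 4 genes are transcribed.

2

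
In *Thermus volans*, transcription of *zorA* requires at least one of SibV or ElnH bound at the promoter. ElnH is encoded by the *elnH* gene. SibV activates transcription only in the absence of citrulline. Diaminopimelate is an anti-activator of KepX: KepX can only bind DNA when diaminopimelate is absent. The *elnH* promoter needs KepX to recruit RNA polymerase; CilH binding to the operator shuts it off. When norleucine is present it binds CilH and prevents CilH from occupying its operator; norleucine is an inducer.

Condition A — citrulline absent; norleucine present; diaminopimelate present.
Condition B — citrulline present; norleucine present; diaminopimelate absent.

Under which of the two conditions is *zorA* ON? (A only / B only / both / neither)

both

Condition A:
Citrulline is absent, so SibV is active.
Norleucine is present, so CilH is inactive.
Diaminopimelate is present, so KepX is inactive.
Required activator KepX is absent, so *elnH* is not transcribed.
So ElnH is not produced.
Activator SibV is present, so *zorA* is transcribed.
→ *zorA* is ON in A.
Condition B:
Citrulline is present, so SibV is inactive.
Norleucine is present, so CilH is inactive.
Diaminopimelate is absent, so KepX is active.
No repressor is bound and KepX is active, so *elnH* is transcribed.
So ElnH is produced and active.
Activator ElnH is present, so *zorA* is transcribed.
→ *zorA* is ON in B.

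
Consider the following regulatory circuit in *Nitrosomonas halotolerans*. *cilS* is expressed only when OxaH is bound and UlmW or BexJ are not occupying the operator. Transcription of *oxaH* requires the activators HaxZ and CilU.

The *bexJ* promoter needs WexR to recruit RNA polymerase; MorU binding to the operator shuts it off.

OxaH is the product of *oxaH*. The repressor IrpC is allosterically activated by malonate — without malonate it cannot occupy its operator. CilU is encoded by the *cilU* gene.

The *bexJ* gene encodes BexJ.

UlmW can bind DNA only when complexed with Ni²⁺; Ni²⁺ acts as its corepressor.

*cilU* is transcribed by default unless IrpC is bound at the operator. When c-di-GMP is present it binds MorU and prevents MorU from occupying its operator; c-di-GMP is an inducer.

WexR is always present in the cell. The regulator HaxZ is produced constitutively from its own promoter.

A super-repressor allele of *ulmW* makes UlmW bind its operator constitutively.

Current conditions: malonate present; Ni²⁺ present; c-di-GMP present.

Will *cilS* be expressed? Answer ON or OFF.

HaxZ is produced constitutively and is active.
Malonate is present, so IrpC is active.
With repressor IrpC bound, *cilU* is not transcribed.
So CilU is not produced.
Required activator CilU is absent, so *oxaH* is not transcribed.
So OxaH is not produced.
UlmW is constitutively active in this strain.
c-di-GMP is present, so MorU is inactive.
WexR is produced constitutively and is active.
No repressor is bound and WexR is active, so *bexJ* is transcribed.
So BexJ is produced and active.
With repressor UlmW bound, *cilS* is not transcribed.

OFF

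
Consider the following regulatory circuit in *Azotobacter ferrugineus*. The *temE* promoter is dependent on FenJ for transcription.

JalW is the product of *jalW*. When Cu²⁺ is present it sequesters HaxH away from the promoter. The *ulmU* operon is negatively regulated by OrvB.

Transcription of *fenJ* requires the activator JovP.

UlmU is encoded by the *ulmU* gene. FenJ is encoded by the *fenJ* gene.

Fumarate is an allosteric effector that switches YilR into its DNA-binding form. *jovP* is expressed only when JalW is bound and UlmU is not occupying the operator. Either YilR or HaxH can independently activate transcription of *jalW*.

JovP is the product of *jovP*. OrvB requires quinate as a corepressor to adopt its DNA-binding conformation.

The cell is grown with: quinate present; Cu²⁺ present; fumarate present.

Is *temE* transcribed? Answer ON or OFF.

ON

Quinate is present, so OrvB is active.
With repressor OrvB bound, *ulmU* is not transcribed.
So UlmU is not produced.
Fumarate is present, so YilR is active.
Cu²⁺ is present, so HaxH is inactive.
Activator YilR is present, so *jalW* is transcribed.
So JalW is produced and active.
No repressor is bound and JalW is active, so *jovP* is transcribed.
So JovP is produced and active.
No repressor is bound and JovP is active, so *fenJ* is transcribed.
So FenJ is produced and active.
No repressor is bound and FenJ is active, so *temE* is transcribed.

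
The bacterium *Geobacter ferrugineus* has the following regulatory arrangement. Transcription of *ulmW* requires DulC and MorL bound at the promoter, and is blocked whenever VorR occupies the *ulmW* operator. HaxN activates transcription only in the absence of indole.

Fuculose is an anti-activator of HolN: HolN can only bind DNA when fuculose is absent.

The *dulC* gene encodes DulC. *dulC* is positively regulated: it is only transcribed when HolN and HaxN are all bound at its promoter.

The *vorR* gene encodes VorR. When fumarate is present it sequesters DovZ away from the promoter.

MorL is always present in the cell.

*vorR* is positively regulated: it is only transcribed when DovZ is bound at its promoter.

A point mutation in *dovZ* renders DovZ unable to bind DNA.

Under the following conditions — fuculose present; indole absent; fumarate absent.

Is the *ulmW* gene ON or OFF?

OFF

DovZ is non-functional in this strain, so it has no effect.
Required activator DovZ is absent, so *vorR* is not transcribed.
So VorR is not produced.
Fuculose is present, so HolN is inactive.
Indole is absent, so HaxN is active.
Required activator HolN is absent, so *dulC* is not transcribed.
So DulC is not produced.
MorL is produced constitutively and is active.
Required activator DulC is absent, so *ulmW* is not transcribed.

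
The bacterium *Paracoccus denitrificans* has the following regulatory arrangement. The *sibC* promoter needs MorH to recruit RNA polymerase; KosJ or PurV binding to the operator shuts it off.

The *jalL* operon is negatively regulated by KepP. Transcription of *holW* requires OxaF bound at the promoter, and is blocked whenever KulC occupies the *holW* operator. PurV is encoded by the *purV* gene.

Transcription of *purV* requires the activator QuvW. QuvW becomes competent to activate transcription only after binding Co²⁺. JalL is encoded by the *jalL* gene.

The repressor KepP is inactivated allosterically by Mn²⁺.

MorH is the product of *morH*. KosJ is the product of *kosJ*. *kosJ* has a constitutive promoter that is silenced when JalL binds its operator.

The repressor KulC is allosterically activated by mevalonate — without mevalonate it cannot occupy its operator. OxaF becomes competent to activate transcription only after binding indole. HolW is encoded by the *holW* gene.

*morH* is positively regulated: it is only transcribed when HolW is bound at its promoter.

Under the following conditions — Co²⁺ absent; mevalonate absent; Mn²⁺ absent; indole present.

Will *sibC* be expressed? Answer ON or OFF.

OFF

Mevalonate is absent, so KulC is inactive.
Indole is present, so OxaF is active.
No repressor is bound and OxaF is active, so *holW* is transcribed.
So HolW is produced and active.
No repressor is bound and HolW is active, so *morH* is transcribed.
So MorH is produced and active.
Mn²⁺ is absent, so KepP is active.
With repressor KepP bound, *jalL* is not transcribed.
So JalL is not produced.
With no repressor bound, *kosJ* is transcribed.
So KosJ is produced and active.
Co²⁺ is absent, so QuvW is inactive.
Required activator QuvW is absent, so *purV* is not transcribed.
So PurV is not produced.
With repressor KosJ bound, *sibC* is not transcribed.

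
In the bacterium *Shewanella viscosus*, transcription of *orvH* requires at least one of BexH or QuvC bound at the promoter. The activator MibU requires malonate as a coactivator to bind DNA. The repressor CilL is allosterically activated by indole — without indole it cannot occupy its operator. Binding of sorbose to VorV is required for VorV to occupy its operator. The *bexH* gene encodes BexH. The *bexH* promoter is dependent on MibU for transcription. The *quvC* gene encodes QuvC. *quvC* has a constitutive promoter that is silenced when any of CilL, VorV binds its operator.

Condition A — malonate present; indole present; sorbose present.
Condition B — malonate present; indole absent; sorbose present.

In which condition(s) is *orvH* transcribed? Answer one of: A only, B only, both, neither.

Condition A:
Malonate is present, so MibU is active.
No repressor is bound and MibU is active, so *bexH* is transcribed.
So BexH is produced and active.
Indole is present, so CilL is active.
Sorbose is present, so VorV is active.
With repressor CilL bound, *quvC* is not transcribed.
So QuvC is not produced.
Activator BexH is present, so *orvH* is transcribed.
→ *orvH* is ON in A.
Condition B:
Malonate is present, so MibU is active.
No repressor is bound and MibU is active, so *bexH* is transcribed.
So BexH is produced and active.
Indole is absent, so CilL is inactive.
Sorbose is present, so VorV is active.
With repressor VorV bound, *quvC* is not transcribed.
So QuvC is not produced.
Activator BexH is present, so *orvH* is transcribed.
→ *orvH* is ON in B.

both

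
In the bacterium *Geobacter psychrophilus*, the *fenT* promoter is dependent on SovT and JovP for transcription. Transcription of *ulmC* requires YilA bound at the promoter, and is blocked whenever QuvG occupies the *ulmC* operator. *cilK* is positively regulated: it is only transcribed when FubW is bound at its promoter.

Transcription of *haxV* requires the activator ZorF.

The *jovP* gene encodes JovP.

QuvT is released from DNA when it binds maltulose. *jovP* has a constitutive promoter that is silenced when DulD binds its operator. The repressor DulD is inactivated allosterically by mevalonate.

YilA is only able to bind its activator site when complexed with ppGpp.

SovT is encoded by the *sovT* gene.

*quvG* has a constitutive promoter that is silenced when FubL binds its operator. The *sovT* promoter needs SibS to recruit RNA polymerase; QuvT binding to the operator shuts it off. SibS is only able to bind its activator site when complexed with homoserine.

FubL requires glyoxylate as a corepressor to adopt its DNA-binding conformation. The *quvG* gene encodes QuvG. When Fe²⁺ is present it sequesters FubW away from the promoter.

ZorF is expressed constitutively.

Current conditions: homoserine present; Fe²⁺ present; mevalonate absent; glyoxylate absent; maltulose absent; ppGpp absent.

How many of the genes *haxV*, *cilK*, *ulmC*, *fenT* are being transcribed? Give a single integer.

ZorF is produced constitutively and is active.
No repressor is bound and ZorF is active, so *haxV* is transcribed.
→ *haxV* is ON.
Fe²⁺ is present, so FubW is inactive.
Required activator FubW is absent, so *cilK* is not transcribed.
→ *cilK* is OFF.
ppGpp is absent, so YilA is inactive.
Glyoxylate is absent, so FubL is inactive.
With no repressor bound, *quvG* is transcribed.
So QuvG is produced and active.
With repressor QuvG bound, *ulmC* is not transcribed.
→ *ulmC* is OFF.
Maltulose is absent, so QuvT is active.
Homoserine is present, so SibS is active.
With repressor QuvT bound, *sovT* is not transcribed.
So SovT is not produced.
Mevalonate is absent, so DulD is active.
With repressor DulD bound, *jovP* is not transcribed.
So JovP is not produced.
Required activator SovT is absent, so *fenT* is not transcribed.
→ *fenT* is OFF.
1 of the 4 genes is transcribed.

1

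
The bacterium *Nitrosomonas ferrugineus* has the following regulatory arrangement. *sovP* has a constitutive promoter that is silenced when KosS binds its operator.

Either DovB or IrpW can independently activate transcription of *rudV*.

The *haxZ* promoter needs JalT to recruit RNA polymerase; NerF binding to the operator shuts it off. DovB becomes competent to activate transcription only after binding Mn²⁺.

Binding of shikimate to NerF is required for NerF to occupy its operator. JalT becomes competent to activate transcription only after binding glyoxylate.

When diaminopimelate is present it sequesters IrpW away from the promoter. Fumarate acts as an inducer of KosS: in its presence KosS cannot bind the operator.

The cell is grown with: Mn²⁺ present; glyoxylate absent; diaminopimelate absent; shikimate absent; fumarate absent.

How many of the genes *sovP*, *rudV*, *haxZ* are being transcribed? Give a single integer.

1

Fumarate is absent, so KosS is active.
With repressor KosS bound, *sovP* is not transcribed.
→ *sovP* is OFF.
Mn²⁺ is present, so DovB is active.
Diaminopimelate is absent, so IrpW is active.
Activator DovB is present, so *rudV* is transcribed.
→ *rudV* is ON.
Glyoxylate is absent, so JalT is inactive.
Shikimate is absent, so NerF is inactive.
Required activator JalT is absent, so *haxZ* is not transcribed.
→ *haxZ* is OFF.
1 of the 3 genes is transcribed.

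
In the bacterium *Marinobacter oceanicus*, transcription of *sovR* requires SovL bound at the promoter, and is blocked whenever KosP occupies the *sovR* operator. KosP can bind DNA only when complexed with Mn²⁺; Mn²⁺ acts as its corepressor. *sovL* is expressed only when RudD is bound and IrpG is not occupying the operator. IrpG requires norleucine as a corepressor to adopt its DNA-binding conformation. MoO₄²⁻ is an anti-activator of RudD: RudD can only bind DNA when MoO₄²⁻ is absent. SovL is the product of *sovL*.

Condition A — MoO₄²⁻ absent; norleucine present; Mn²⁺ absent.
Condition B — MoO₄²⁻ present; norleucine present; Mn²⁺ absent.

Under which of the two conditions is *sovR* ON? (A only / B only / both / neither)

Condition A:
MoO₄²⁻ is absent, so RudD is active.
Norleucine is present, so IrpG is active.
With repressor IrpG bound, *sovL* is not transcribed.
So SovL is not produced.
Mn²⁺ is absent, so KosP is inactive.
Required activator SovL is absent, so *sovR* is not transcribed.
→ *sovR* is OFF in A.
Condition B:
MoO₄²⁻ is present, so RudD is inactive.
Norleucine is present, so IrpG is active.
With repressor IrpG bound, *sovL* is not transcribed.
So SovL is not produced.
Mn²⁺ is absent, so KosP is inactive.
Required activator SovL is absent, so *sovR* is not transcribed.
→ *sovR* is OFF in B.

neither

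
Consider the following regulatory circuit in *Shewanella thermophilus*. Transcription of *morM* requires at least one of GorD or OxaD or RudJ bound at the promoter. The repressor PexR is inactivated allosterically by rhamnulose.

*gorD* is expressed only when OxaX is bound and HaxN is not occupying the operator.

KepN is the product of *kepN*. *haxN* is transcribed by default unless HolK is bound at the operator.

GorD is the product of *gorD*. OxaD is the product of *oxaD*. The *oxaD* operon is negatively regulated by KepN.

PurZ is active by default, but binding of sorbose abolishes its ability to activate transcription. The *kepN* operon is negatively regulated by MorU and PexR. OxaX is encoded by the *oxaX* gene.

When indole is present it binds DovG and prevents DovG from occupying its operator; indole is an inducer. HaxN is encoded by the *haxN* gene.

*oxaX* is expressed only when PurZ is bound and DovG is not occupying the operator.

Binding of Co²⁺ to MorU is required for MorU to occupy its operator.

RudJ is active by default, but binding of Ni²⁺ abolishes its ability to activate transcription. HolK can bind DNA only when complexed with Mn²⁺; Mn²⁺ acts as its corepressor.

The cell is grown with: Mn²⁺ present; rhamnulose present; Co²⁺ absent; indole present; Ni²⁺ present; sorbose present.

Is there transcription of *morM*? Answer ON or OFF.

Mn²⁺ is present, so HolK is active.
With repressor HolK bound, *haxN* is not transcribed.
So HaxN is not produced.
Indole is present, so DovG is inactive.
Sorbose is present, so PurZ is inactive.
Required activator PurZ is absent, so *oxaX* is not transcribed.
So OxaX is not produced.
Required activator OxaX is absent, so *gorD* is not transcribed.
So GorD is not produced.
Co²⁺ is absent, so MorU is inactive.
Rhamnulose is present, so PexR is inactive.
With no repressor bound, *kepN* is transcribed.
So KepN is produced and active.
With repressor KepN bound, *oxaD* is not transcribed.
So OxaD is not produced.
Ni²⁺ is present, so RudJ is inactive.
No activator is available at the *morM* promoter, so *morM* is not transcribed.

OFF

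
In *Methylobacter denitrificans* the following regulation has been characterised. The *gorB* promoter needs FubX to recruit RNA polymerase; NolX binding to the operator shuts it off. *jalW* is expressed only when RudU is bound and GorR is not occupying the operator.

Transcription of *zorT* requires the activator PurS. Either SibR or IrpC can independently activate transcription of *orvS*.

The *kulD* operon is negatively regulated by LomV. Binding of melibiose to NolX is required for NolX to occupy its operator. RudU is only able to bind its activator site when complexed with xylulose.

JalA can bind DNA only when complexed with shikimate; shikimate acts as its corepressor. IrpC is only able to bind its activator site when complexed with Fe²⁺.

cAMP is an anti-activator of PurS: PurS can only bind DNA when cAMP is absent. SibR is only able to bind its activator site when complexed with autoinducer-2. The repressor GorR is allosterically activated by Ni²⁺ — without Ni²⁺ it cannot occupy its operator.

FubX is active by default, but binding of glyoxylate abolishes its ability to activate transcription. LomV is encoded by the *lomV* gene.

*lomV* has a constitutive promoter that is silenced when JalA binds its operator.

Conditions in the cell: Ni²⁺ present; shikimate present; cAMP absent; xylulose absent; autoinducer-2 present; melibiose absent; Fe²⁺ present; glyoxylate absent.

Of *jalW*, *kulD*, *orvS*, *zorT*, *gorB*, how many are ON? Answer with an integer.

4

Ni²⁺ is present, so GorR is active.
Xylulose is absent, so RudU is inactive.
With repressor GorR bound, *jalW* is not transcribed.
→ *jalW* is OFF.
Shikimate is present, so JalA is active.
With repressor JalA bound, *lomV* is not transcribed.
So LomV is not produced.
With no repressor bound, *kulD* is transcribed.
→ *kulD* is ON.
Autoinducer-2 is present, so SibR is active.
Fe²⁺ is present, so IrpC is active.
Activator SibR is present, so *orvS* is transcribed.
→ *orvS* is ON.
cAMP is absent, so PurS is active.
No repressor is bound and PurS is active, so *zorT* is transcribed.
→ *zorT* is ON.
Melibiose is absent, so NolX is inactive.
Glyoxylate is absent, so FubX is active.
No repressor is bound and FubX is active, so *gorB* is transcribed.
→ *gorB* is ON.
4 of the 5 genes are transcribed.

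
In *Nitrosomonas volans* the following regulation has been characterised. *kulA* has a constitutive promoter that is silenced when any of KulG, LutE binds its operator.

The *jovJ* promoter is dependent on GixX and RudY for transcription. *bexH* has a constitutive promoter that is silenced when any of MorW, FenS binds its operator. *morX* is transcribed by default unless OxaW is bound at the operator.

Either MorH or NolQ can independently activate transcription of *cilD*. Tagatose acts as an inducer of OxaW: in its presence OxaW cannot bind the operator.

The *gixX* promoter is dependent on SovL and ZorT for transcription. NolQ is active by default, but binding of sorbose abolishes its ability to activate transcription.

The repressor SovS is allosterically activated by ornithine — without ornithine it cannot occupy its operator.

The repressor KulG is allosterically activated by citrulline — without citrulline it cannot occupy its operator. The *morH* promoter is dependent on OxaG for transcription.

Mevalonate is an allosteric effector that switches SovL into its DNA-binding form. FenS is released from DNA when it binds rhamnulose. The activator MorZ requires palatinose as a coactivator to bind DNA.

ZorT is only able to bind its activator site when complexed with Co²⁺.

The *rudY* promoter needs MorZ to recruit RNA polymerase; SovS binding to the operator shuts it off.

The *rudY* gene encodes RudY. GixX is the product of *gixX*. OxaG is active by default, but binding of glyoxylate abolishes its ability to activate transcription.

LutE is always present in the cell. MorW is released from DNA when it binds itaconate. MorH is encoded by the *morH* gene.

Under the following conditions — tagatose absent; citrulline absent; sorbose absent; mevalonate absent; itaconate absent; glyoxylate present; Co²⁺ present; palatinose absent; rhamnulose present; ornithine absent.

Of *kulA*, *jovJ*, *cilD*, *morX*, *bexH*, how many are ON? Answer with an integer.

Citrulline is absent, so KulG is inactive.
LutE is produced constitutively and is active.
With repressor LutE bound, *kulA* is not transcribed.
→ *kulA* is OFF.
Mevalonate is absent, so SovL is inactive.
Co²⁺ is present, so ZorT is active.
Required activator SovL is absent, so *gixX* is not transcribed.
So GixX is not produced.
Ornithine is absent, so SovS is inactive.
Palatinose is absent, so MorZ is inactive.
Required activator MorZ is absent, so *rudY* is not transcribed.
So RudY is not produced.
Required activator GixX is absent, so *jovJ* is not transcribed.
→ *jovJ* is OFF.
Glyoxylate is present, so OxaG is inactive.
Required activator OxaG is absent, so *morH* is not transcribed.
So MorH is not produced.
Sorbose is absent, so NolQ is active.
Activator NolQ is present, so *cilD* is transcribed.
→ *cilD* is ON.
Tagatose is absent, so OxaW is active.
With repressor OxaW bound, *morX* is not transcribed.
→ *morX* is OFF.
Itaconate is absent, so MorW is active.
Rhamnulose is present, so FenS is inactive.
With repressor MorW bound, *bexH* is not transcribed.
→ *bexH* is OFF.
1 of the 5 genes is transcribed.

1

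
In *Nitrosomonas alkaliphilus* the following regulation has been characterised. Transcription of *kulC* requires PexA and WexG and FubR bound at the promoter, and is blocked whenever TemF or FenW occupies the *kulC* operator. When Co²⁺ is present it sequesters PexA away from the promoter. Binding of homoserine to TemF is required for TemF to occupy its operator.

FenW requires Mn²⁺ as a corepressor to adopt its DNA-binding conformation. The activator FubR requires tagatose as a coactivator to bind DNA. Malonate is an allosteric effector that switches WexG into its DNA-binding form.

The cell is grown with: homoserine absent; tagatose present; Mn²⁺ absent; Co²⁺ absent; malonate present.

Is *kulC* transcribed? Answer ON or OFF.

Co²⁺ is absent, so PexA is active.
Homoserine is absent, so TemF is inactive.
Malonate is present, so WexG is active.
Mn²⁺ is absent, so FenW is inactive.
Tagatose is present, so FubR is active.
No repressor is bound and PexA and WexG and FubR are active, so *kulC* is transcribed.

ON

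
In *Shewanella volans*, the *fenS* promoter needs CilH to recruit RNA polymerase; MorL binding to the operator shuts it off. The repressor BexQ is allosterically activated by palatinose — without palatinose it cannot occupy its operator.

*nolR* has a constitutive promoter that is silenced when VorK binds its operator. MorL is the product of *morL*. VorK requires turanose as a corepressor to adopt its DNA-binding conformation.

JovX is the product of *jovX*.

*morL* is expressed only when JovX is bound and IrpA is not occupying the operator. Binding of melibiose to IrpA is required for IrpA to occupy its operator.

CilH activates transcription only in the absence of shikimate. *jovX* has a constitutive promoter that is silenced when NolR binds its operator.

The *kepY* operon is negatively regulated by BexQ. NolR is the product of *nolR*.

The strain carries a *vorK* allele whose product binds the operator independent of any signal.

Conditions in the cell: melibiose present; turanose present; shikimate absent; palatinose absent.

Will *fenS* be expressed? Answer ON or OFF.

ON

Shikimate is absent, so CilH is active.
Melibiose is present, so IrpA is active.
VorK is constitutively active in this strain.
With repressor VorK bound, *nolR* is not transcribed.
So NolR is not produced.
With no repressor bound, *jovX* is transcribed.
So JovX is produced and active.
With repressor IrpA bound, *morL* is not transcribed.
So MorL is not produced.
No repressor is bound and CilH is active, so *fenS* is transcribed.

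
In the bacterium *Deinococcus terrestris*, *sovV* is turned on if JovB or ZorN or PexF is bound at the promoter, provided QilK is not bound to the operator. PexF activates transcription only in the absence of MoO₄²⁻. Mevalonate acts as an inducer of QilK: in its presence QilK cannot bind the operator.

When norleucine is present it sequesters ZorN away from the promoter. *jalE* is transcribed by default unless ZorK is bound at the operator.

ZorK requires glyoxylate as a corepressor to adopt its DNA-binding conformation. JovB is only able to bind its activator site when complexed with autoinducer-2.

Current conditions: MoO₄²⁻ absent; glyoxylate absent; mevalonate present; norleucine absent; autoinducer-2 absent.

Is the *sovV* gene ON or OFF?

ON

Mevalonate is present, so QilK is inactive.
Autoinducer-2 is absent, so JovB is inactive.
Norleucine is absent, so ZorN is active.
MoO₄²⁻ is absent, so PexF is active.
Activator ZorN is present, so *sovV* is transcribed.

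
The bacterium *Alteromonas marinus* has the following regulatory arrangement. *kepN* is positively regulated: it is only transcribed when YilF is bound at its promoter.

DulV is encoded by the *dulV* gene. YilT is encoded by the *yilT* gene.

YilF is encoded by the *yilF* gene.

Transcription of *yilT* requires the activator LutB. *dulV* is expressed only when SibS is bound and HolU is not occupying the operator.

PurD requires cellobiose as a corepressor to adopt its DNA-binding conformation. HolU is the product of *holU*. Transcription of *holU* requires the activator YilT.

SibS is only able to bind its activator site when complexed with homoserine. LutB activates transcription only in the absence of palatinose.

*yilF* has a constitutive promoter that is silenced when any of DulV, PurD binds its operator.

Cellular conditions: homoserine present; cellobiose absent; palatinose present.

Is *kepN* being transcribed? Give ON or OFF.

Palatinose is present, so LutB is inactive.
Required activator LutB is absent, so *yilT* is not transcribed.
So YilT is not produced.
Required activator YilT is absent, so *holU* is not transcribed.
So HolU is not produced.
Homoserine is present, so SibS is active.
No repressor is bound and SibS is active, so *dulV* is transcribed.
So DulV is produced and active.
Cellobiose is absent, so PurD is inactive.
With repressor DulV bound, *yilF* is not transcribed.
So YilF is not produced.
Required activator YilF is absent, so *kepN* is not transcribed.

OFF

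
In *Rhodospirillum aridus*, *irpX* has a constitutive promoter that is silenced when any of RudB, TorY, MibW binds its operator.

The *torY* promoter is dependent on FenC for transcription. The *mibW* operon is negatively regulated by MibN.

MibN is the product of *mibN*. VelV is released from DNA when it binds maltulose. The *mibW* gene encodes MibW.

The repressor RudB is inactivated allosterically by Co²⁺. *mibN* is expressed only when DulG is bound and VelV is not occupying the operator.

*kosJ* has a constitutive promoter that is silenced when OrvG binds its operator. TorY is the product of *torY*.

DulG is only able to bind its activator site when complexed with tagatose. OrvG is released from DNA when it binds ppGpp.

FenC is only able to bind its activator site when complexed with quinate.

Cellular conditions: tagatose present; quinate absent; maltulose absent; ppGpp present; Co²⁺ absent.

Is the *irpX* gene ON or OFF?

OFF

Co²⁺ is absent, so RudB is active.
Quinate is absent, so FenC is inactive.
Required activator FenC is absent, so *torY* is not transcribed.
So TorY is not produced.
Maltulose is absent, so VelV is active.
Tagatose is present, so DulG is active.
With repressor VelV bound, *mibN* is not transcribed.
So MibN is not produced.
With no repressor bound, *mibW* is transcribed.
So MibW is produced and active.
With repressor RudB bound, *irpX* is not transcribed.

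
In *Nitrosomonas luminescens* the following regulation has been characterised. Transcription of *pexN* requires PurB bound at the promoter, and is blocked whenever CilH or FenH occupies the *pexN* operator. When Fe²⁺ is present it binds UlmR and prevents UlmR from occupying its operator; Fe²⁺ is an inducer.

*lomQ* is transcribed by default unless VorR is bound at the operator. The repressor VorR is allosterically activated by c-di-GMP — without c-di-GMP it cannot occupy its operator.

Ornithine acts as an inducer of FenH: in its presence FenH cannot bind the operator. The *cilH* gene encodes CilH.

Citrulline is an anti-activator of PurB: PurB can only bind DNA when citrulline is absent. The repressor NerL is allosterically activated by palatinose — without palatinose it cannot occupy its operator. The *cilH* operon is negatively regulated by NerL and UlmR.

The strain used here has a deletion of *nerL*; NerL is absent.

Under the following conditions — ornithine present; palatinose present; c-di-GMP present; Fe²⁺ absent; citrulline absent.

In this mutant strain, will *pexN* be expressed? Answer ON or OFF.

NerL is non-functional in this strain, so it has no effect.
Fe²⁺ is absent, so UlmR is active.
With repressor UlmR bound, *cilH* is not transcribed.
So CilH is not produced.
Ornithine is present, so FenH is inactive.
Citrulline is absent, so PurB is active.
No repressor is bound and PurB is active, so *pexN* is transcribed.

ON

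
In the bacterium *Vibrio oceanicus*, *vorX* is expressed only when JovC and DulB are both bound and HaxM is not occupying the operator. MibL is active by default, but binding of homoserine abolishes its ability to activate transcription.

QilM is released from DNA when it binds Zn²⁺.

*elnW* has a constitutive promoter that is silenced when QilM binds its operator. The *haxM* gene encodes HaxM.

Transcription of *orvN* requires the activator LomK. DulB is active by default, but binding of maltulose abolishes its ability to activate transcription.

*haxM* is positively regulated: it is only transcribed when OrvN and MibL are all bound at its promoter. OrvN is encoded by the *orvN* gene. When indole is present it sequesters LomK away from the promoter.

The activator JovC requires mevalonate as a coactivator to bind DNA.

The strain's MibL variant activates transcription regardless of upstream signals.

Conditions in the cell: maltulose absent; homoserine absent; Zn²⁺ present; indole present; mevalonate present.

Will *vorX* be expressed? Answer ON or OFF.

ON

Mevalonate is present, so JovC is active.
Indole is present, so LomK is inactive.
Required activator LomK is absent, so *orvN* is not transcribed.
So OrvN is not produced.
MibL is constitutively active in this strain.
Required activator OrvN is absent, so *haxM* is not transcribed.
So HaxM is not produced.
Maltulose is absent, so DulB is active.
No repressor is bound and JovC and DulB are active, so *vorX* is transcribed.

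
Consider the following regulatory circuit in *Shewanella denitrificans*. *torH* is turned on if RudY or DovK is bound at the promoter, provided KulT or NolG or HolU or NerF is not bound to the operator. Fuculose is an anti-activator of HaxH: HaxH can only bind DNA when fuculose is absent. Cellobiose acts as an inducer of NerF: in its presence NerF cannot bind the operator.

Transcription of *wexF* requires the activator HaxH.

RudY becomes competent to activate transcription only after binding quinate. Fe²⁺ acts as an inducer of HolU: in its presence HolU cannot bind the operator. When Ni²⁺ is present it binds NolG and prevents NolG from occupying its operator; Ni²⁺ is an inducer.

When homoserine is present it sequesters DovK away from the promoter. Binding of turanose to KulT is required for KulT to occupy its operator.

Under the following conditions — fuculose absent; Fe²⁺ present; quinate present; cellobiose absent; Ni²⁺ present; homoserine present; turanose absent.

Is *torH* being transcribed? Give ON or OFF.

OFF

Turanose is absent, so KulT is inactive.
Ni²⁺ is present, so NolG is inactive.
Fe²⁺ is present, so HolU is inactive.
Quinate is present, so RudY is active.
Homoserine is present, so DovK is inactive.
Cellobiose is absent, so NerF is active.
With repressor NerF bound, *torH* is not transcribed.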